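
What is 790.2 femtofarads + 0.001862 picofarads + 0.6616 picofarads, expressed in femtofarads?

In femtofarads:
  790.2 femtofarads → 790.2
  0.001862 picofarads = 0.001862 × 10^3 femtofarads = 1.862
  0.6616 picofarads = 0.6616 × 10^3 femtofarads = 661.6
Sum: 790.2 + 1.862 + 661.6 = 1453.662

1453.662 femtofarads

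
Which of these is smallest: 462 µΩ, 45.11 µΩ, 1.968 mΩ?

45.11 µΩ

462 µΩ = 0.000462 Ω
45.11 µΩ = 0.00004511 Ω
1.968 mΩ = 0.001968 Ω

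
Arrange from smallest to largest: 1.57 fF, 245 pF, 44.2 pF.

1.57 fF < 44.2 pF < 245 pF

1.57 fF = 0.00000000000000157 F
245 pF = 0.000000000245 F
44.2 pF = 0.0000000000442 F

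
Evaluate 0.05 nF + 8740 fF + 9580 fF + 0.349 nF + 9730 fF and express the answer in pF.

427.05 pF

In pF:
  0.05 nF = 0.05 × 10³ pF = 50
  8740 fF = 8740 × 10⁻³ pF = 8.74
  9580 fF = 9580 × 10⁻³ pF = 9.58
  0.349 nF = 0.349 × 10³ pF = 349
  9730 fF = 9730 × 10⁻³ pF = 9.73
Sum: 50 + 8.74 + 9.58 + 349 + 9.73 = 427.05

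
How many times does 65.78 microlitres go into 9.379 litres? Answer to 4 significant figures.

142600

(9.379) / (65.78 × 10^-6) = 0.14258 × 10^6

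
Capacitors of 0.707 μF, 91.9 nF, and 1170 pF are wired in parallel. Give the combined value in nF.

In nF:
  0.707 μF = 0.707 × 10^3 nF = 707
  91.9 nF → 91.9
  1170 pF = 1170 × 10^-3 nF = 1.17
Sum: 707 + 91.9 + 1.17 = 800.07

800.07 nF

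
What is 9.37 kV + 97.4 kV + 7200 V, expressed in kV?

In kV:
  9.37 kV → 9.37
  97.4 kV → 97.4
  7200 V = 7200e-3 kV = 7.2
Sum: 9.37 + 97.4 + 7.2 = 113.97

113.97 kV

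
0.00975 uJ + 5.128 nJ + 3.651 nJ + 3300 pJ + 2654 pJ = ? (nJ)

24.483 nJ

In nJ:
  0.00975 uJ = 0.00975 × 10^3 nJ = 9.75
  5.128 nJ → 5.128
  3.651 nJ → 3.651
  3300 pJ = 3300 × 10^-3 nJ = 3.3
  2654 pJ = 2654 × 10^-3 nJ = 2.654
Sum: 9.75 + 5.128 + 3.651 + 3.3 + 2.654 = 24.483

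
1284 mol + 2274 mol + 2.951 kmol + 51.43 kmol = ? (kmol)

57.939 kmol

In kmol:
  1284 mol = 1284 × 10⁻³ kmol = 1.284
  2274 mol = 2274 × 10⁻³ kmol = 2.274
  2.951 kmol → 2.951
  51.43 kmol → 51.43
Sum: 1.284 + 2.274 + 2.951 + 51.43 = 57.939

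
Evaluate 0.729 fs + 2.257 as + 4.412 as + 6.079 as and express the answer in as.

In as:
  0.729 fs = 0.729 × 10^3 as = 729
  2.257 as → 2.257
  4.412 as → 4.412
  6.079 as → 6.079
Sum: 729 + 2.257 + 4.412 + 6.079 = 741.748

741.748 as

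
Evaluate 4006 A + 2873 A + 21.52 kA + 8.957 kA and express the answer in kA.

In kA:
  4006 A = 4006e-3 kA = 4.006
  2873 A = 2873e-3 kA = 2.873
  21.52 kA → 21.52
  8.957 kA → 8.957
Sum: 4.006 + 2.873 + 21.52 + 8.957 = 37.356

37.356 kA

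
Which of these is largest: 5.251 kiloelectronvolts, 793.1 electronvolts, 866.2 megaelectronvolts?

5.251 kiloelectronvolts = 5251 electronvolts
793.1 electronvolts = 793.1 electronvolts
866.2 megaelectronvolts = 866200000 electronvolts

866.2 megaelectronvolts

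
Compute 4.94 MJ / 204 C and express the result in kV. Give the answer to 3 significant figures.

(4.94e6) / (204) = 0.024216e6 V

24.2 kV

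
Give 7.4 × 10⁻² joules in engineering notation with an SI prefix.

74 millijoules

= 74 × 10⁻³ joules; 10⁻³ is milli.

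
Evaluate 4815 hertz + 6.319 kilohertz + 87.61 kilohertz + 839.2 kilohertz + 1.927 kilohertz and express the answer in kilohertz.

939.871 kilohertz

In kilohertz:
  4815 hertz = 4815 × 10⁻³ kilohertz = 4.815
  6.319 kilohertz → 6.319
  87.61 kilohertz → 87.61
  839.2 kilohertz → 839.2
  1.927 kilohertz → 1.927
Sum: 4.815 + 6.319 + 87.61 + 839.2 + 1.927 = 939.871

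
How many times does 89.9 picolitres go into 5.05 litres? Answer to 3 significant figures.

(5.05) / (89.9 × 10^-12) = 0.05617 × 10^12

56200000000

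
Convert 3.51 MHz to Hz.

mega = 10^6, (no prefix) = 10^0; factor is 10^6.
3.51 × 10^6 = 3510000

3510000 Hz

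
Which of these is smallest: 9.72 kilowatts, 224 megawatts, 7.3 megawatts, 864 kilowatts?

9.72 kilowatts = 9720 watts
224 megawatts = 224000000 watts
7.3 megawatts = 7300000 watts
864 kilowatts = 864000 watts

9.72 kilowatts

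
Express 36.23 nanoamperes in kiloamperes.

0.00000000003623 kiloamperes

nano = 1e-9, kilo = 1e3; factor is 1e-12.
36.23 × 1e-12 = 0.00000000003623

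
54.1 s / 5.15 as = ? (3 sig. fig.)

(54.1) / (5.15 × 10⁻¹⁸) = 10.5 × 10¹⁸

10500000000000000000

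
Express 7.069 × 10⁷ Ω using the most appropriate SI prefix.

= 70.69 × 10⁶ Ω; 10⁶ is mega.

70.69 MΩ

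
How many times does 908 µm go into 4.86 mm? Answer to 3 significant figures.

5.35

(4.86 × 10^-3) / (908 × 10^-6) = 0.005352 × 10^3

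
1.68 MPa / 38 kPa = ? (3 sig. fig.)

44.2

(1.68 × 10^6) / (38 × 10^3) = 0.04421 × 10^3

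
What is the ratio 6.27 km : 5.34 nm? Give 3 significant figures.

1170000000000

(6.27 × 10^3) / (5.34 × 10^-9) = 1.174 × 10^12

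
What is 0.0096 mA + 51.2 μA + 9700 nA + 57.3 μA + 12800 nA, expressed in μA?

In μA:
  0.0096 mA = 0.0096 × 10³ μA = 9.6
  51.2 μA → 51.2
  9700 nA = 9700 × 10⁻³ μA = 9.7
  57.3 μA → 57.3
  12800 nA = 12800 × 10⁻³ μA = 12.8
Sum: 9.6 + 51.2 + 9.7 + 57.3 + 12.8 = 140.6

140.6 μA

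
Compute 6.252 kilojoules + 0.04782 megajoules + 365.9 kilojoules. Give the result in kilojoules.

419.972 kilojoules

In kilojoules:
  6.252 kilojoules → 6.252
  0.04782 megajoules = 0.04782e3 kilojoules = 47.82
  365.9 kilojoules → 365.9
Sum: 6.252 + 47.82 + 365.9 = 419.972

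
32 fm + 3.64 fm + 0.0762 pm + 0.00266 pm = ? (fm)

In fm:
  32 fm → 32
  3.64 fm → 3.64
  0.0762 pm = 0.0762e3 fm = 76.2
  0.00266 pm = 0.00266e3 fm = 2.66
Sum: 32 + 3.64 + 76.2 + 2.66 = 114.5

114.5 fm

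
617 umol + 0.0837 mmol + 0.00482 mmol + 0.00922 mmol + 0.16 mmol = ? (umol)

In umol:
  617 umol → 617
  0.0837 mmol = 0.0837 × 10³ umol = 83.7
  0.00482 mmol = 0.00482 × 10³ umol = 4.82
  0.00922 mmol = 0.00922 × 10³ umol = 9.22
  0.16 mmol = 0.16 × 10³ umol = 160
Sum: 617 + 83.7 + 4.82 + 9.22 + 160 = 874.74

874.74 umol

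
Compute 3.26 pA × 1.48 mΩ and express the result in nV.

3.26 × 10^-12 × 1.48 × 10^-3 = 4.8248 × 10^-15 V

0.0000048248 nV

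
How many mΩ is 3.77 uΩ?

0.00377 mΩ

micro = 10⁻⁶, milli = 10⁻³; factor is 10⁻³.
3.77 × 10⁻³ = 0.00377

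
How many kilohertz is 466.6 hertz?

(no prefix) = 10⁰, kilo = 10³; factor is 10⁻³.
466.6 × 10⁻³ = 0.4666

0.4666 kilohertz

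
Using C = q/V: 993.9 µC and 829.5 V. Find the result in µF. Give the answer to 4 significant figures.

1.198 µF

(993.9e-6) / (829.5) = 1.19819e-6 F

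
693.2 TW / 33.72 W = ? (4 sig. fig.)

(693.2e12) / (33.72) = 20.558e12

20560000000000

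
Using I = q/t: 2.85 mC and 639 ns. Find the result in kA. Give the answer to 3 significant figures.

4.46 kA

(2.85e-3) / (639e-9) = 0.0044601e6 A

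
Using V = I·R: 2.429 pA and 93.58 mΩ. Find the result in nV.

2.429e-12 × 93.58e-3 = 227.30582e-15 V

0.00022730582 nV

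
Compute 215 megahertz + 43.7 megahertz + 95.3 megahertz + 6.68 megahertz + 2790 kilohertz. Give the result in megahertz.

In megahertz:
  215 megahertz → 215
  43.7 megahertz → 43.7
  95.3 megahertz → 95.3
  6.68 megahertz → 6.68
  2790 kilohertz = 2790e-3 megahertz = 2.79
Sum: 215 + 43.7 + 95.3 + 6.68 + 2.79 = 363.47

363.47 megahertz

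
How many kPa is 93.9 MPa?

mega = 10⁶, kilo = 10³; factor is 10³.
93.9 × 10³ = 93900

93900 kPa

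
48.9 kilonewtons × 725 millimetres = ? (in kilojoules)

48.9 × 10³ × 725 × 10⁻³ = 35452.5 J

35.4525 kilojoules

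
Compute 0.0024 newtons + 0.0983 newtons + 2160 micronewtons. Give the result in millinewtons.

102.86 millinewtons

In millinewtons:
  0.0024 newtons = 0.0024 × 10³ millinewtons = 2.4
  0.0983 newtons = 0.0983 × 10³ millinewtons = 98.3
  2160 micronewtons = 2160 × 10⁻³ millinewtons = 2.16
Sum: 2.4 + 98.3 + 2.16 = 102.86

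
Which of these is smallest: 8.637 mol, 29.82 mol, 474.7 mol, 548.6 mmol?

8.637 mol = 8.637 mol
29.82 mol = 29.82 mol
474.7 mol = 474.7 mol
548.6 mmol = 0.5486 mol

548.6 mmol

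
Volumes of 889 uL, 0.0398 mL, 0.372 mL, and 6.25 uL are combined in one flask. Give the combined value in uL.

In uL:
  889 uL → 889
  0.0398 mL = 0.0398 × 10³ uL = 39.8
  0.372 mL = 0.372 × 10³ uL = 372
  6.25 uL → 6.25
Sum: 889 + 39.8 + 372 + 6.25 = 1307.05

1307.05 uL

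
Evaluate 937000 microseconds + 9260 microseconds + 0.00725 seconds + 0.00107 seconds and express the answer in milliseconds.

954.58 milliseconds

In milliseconds:
  937000 microseconds = 937000e-3 milliseconds = 937
  9260 microseconds = 9260e-3 milliseconds = 9.26
  0.00725 seconds = 0.00725e3 milliseconds = 7.25
  0.00107 seconds = 0.00107e3 milliseconds = 1.07
Sum: 937 + 9.26 + 7.25 + 1.07 = 954.58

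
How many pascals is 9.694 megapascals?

mega = 10⁶, (no prefix) = 10⁰; factor is 10⁶.
9.694 × 10⁶ = 9694000

9694000 pascals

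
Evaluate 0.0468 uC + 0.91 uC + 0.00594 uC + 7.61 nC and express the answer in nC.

In nC:
  0.0468 uC = 0.0468 × 10^3 nC = 46.8
  0.91 uC = 0.91 × 10^3 nC = 910
  0.00594 uC = 0.00594 × 10^3 nC = 5.94
  7.61 nC → 7.61
Sum: 46.8 + 910 + 5.94 + 7.61 = 970.35

970.35 nC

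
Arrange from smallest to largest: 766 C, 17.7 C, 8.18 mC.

8.18 mC < 17.7 C < 766 C

766 C = 766 C
17.7 C = 17.7 C
8.18 mC = 0.00818 C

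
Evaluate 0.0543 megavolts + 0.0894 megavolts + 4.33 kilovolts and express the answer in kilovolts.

In kilovolts:
  0.0543 megavolts = 0.0543 × 10^3 kilovolts = 54.3
  0.0894 megavolts = 0.0894 × 10^3 kilovolts = 89.4
  4.33 kilovolts → 4.33
Sum: 54.3 + 89.4 + 4.33 = 148.03

148.03 kilovolts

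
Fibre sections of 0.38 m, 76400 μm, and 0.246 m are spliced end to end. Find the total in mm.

702.4 mm

In mm:
  0.38 m = 0.38 × 10^3 mm = 380
  76400 μm = 76400 × 10^-3 mm = 76.4
  0.246 m = 0.246 × 10^3 mm = 246
Sum: 380 + 76.4 + 246 = 702.4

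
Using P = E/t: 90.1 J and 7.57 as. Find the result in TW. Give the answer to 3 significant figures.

11900000 TW

(90.1) / (7.57 × 10^-18) = 11.902 × 10^18 W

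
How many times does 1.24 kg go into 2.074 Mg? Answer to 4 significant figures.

(2.074 × 10⁶) / (1.24 × 10³) = 1.6726 × 10³

1673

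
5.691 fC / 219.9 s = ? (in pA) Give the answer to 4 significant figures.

(5.691 × 10⁻¹⁵) / (219.9) = 0.0258799 × 10⁻¹⁵ A

0.00002588 pA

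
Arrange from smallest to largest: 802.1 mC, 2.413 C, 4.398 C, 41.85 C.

802.1 mC < 2.413 C < 4.398 C < 41.85 C

802.1 mC = 0.8021 C
2.413 C = 2.413 C
4.398 C = 4.398 C
41.85 C = 41.85 C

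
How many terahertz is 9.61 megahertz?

0.00000961 terahertz

mega = 10⁶, tera = 10¹²; factor is 10⁻⁶.
9.61 × 10⁻⁶ = 0.00000961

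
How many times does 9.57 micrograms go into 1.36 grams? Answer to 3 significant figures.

(1.36) / (9.57e-6) = 0.1421e6

142000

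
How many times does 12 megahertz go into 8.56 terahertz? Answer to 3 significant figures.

713000

(8.56 × 10¹²) / (12 × 10⁶) = 0.7133 × 10⁶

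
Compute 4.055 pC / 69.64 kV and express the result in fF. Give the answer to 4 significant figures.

(4.055 × 10^-12) / (69.64 × 10^3) = 0.058228 × 10^-15 F

0.05823 fF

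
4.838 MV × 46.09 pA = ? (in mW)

4.838 × 10^6 × 46.09 × 10^-12 = 222.98342 × 10^-6 W

0.22298342 mW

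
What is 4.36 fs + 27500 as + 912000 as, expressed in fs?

In fs:
  4.36 fs → 4.36
  27500 as = 27500 × 10^-3 fs = 27.5
  912000 as = 912000 × 10^-3 fs = 912
Sum: 4.36 + 27.5 + 912 = 943.86

943.86 fs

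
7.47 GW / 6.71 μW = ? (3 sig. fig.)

1110000000000000

(7.47e9) / (6.71e-6) = 1.113e15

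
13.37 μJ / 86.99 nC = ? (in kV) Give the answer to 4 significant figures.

(13.37e-6) / (86.99e-9) = 0.153696e3 V

0.1537 kV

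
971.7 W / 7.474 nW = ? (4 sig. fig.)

(971.7) / (7.474 × 10⁻⁹) = 130.01 × 10⁹

130000000000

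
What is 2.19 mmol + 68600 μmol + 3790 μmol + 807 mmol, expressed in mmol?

881.58 mmol

In mmol:
  2.19 mmol → 2.19
  68600 μmol = 68600 × 10^-3 mmol = 68.6
  3790 μmol = 3790 × 10^-3 mmol = 3.79
  807 mmol → 807
Sum: 2.19 + 68.6 + 3.79 + 807 = 881.58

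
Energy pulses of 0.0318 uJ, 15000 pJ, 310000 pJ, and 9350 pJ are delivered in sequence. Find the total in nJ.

366.15 nJ

In nJ:
  0.0318 uJ = 0.0318 × 10^3 nJ = 31.8
  15000 pJ = 15000 × 10^-3 nJ = 15
  310000 pJ = 310000 × 10^-3 nJ = 310
  9350 pJ = 9350 × 10^-3 nJ = 9.35
Sum: 31.8 + 15 + 310 + 9.35 = 366.15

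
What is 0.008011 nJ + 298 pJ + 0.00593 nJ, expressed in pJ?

311.941 pJ

In pJ:
  0.008011 nJ = 0.008011e3 pJ = 8.011
  298 pJ → 298
  0.00593 nJ = 0.00593e3 pJ = 5.93
Sum: 8.011 + 298 + 5.93 = 311.941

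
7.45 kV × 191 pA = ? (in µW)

1.42295 µW

7.45e3 × 191e-12 = 1422.95e-9 W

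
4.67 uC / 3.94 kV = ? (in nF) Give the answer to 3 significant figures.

(4.67e-6) / (3.94e3) = 1.1853e-9 F

1.19 nF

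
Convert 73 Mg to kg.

73000 kg

mega = 10⁶, kilo = 10³; factor is 10³.
73 × 10³ = 73000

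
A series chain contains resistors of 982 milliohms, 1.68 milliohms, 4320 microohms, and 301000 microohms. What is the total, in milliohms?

In milliohms:
  982 milliohms → 982
  1.68 milliohms → 1.68
  4320 microohms = 4320e-3 milliohms = 4.32
  301000 microohms = 301000e-3 milliohms = 301
Sum: 982 + 1.68 + 4.32 + 301 = 1289

1289 milliohms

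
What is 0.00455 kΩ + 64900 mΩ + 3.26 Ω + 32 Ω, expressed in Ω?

In Ω:
  0.00455 kΩ = 0.00455e3 Ω = 4.55
  64900 mΩ = 64900e-3 Ω = 64.9
  3.26 Ω → 3.26
  32 Ω → 32
Sum: 4.55 + 64.9 + 3.26 + 32 = 104.71

104.71 Ω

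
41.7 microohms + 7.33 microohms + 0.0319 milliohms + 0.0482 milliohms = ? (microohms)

129.13 microohms

In microohms:
  41.7 microohms → 41.7
  7.33 microohms → 7.33
  0.0319 milliohms = 0.0319 × 10^3 microohms = 31.9
  0.0482 milliohms = 0.0482 × 10^3 microohms = 48.2
Sum: 41.7 + 7.33 + 31.9 + 48.2 = 129.13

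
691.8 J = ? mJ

691800 mJ

(no prefix) = 1e0, milli = 1e-3; factor is 1e3.
691.8 × 1e3 = 691800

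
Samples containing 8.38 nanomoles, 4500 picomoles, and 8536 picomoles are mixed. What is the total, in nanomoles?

In nanomoles:
  8.38 nanomoles → 8.38
  4500 picomoles = 4500e-3 nanomoles = 4.5
  8536 picomoles = 8536e-3 nanomoles = 8.536
Sum: 8.38 + 4.5 + 8.536 = 21.416

21.416 nanomoles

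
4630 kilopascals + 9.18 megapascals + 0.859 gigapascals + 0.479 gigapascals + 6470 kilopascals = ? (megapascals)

In megapascals:
  4630 kilopascals = 4630 × 10^-3 megapascals = 4.63
  9.18 megapascals → 9.18
  0.859 gigapascals = 0.859 × 10^3 megapascals = 859
  0.479 gigapascals = 0.479 × 10^3 megapascals = 479
  6470 kilopascals = 6470 × 10^-3 megapascals = 6.47
Sum: 4.63 + 9.18 + 859 + 479 + 6.47 = 1358.28

1358.28 megapascals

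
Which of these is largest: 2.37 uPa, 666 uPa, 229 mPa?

2.37 uPa = 0.00000237 Pa
666 uPa = 0.000666 Pa
229 mPa = 0.229 Pa

229 mPa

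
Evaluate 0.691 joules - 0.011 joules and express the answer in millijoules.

In millijoules:
  0.691 joules = 0.691 × 10^3 millijoules = 691
  0.011 joules = 0.011 × 10^3 millijoules = 11
Difference: 691 - 11 = 680

680 millijoules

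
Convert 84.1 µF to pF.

micro = 1e-6, pico = 1e-12; factor is 1e6.
84.1 × 1e6 = 84100000

84100000 pF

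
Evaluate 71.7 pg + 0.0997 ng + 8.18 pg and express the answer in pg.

In pg:
  71.7 pg → 71.7
  0.0997 ng = 0.0997 × 10^3 pg = 99.7
  8.18 pg → 8.18
Sum: 71.7 + 99.7 + 8.18 = 179.58

179.58 pg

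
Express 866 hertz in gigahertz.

0.000000866 gigahertz

(no prefix) = 1e0, giga = 1e9; factor is 1e-9.
866 × 1e-9 = 0.000000866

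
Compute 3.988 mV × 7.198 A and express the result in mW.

3.988e-3 × 7.198 = 28.705624e-3 W

28.705624 mW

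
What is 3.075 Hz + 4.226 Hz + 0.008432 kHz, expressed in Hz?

In Hz:
  3.075 Hz → 3.075
  4.226 Hz → 4.226
  0.008432 kHz = 0.008432e3 Hz = 8.432
Sum: 3.075 + 4.226 + 8.432 = 15.733

15.733 Hz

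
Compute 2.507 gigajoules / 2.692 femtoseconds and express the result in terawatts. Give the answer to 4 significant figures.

931300000000 terawatts

(2.507e9) / (2.692e-15) = 0.931278e24 W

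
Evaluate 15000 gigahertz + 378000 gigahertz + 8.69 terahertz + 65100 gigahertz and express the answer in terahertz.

466.79 terahertz

In terahertz:
  15000 gigahertz = 15000 × 10^-3 terahertz = 15
  378000 gigahertz = 378000 × 10^-3 terahertz = 378
  8.69 terahertz → 8.69
  65100 gigahertz = 65100 × 10^-3 terahertz = 65.1
Sum: 15 + 378 + 8.69 + 65.1 = 466.79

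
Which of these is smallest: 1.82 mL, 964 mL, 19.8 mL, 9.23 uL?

1.82 mL = 0.00182 L
964 mL = 0.964 L
19.8 mL = 0.0198 L
9.23 uL = 0.00000923 L

9.23 uL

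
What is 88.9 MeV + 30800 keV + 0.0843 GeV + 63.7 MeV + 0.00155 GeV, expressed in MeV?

269.25 MeV

In MeV:
  88.9 MeV → 88.9
  30800 keV = 30800 × 10^-3 MeV = 30.8
  0.0843 GeV = 0.0843 × 10^3 MeV = 84.3
  63.7 MeV → 63.7
  0.00155 GeV = 0.00155 × 10^3 MeV = 1.55
Sum: 88.9 + 30.8 + 84.3 + 63.7 + 1.55 = 269.25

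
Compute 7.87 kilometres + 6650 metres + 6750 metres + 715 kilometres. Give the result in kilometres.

In kilometres:
  7.87 kilometres → 7.87
  6650 metres = 6650 × 10⁻³ kilometres = 6.65
  6750 metres = 6750 × 10⁻³ kilometres = 6.75
  715 kilometres → 715
Sum: 7.87 + 6.65 + 6.75 + 715 = 736.27

736.27 kilometres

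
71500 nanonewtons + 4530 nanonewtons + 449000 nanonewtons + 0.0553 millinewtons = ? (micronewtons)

In micronewtons:
  71500 nanonewtons = 71500 × 10⁻³ micronewtons = 71.5
  4530 nanonewtons = 4530 × 10⁻³ micronewtons = 4.53
  449000 nanonewtons = 449000 × 10⁻³ micronewtons = 449
  0.0553 millinewtons = 0.0553 × 10³ micronewtons = 55.3
Sum: 71.5 + 4.53 + 449 + 55.3 = 580.33

580.33 micronewtons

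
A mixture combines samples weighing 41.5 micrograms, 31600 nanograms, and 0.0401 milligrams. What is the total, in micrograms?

In micrograms:
  41.5 micrograms → 41.5
  31600 nanograms = 31600 × 10⁻³ micrograms = 31.6
  0.0401 milligrams = 0.0401 × 10³ micrograms = 40.1
Sum: 41.5 + 31.6 + 40.1 = 113.2

113.2 micrograms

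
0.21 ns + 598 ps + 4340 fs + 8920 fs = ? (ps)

821.26 ps

In ps:
  0.21 ns = 0.21 × 10^3 ps = 210
  598 ps → 598
  4340 fs = 4340 × 10^-3 ps = 4.34
  8920 fs = 8920 × 10^-3 ps = 8.92
Sum: 210 + 598 + 4.34 + 8.92 = 821.26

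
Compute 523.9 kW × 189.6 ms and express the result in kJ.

99.33144 kJ

523.9 × 10^3 × 189.6 × 10^-3 = 99331.44 J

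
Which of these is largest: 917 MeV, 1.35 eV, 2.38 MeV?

917 MeV = 917000000 eV
1.35 eV = 1.35 eV
2.38 MeV = 2380000 eV

917 MeV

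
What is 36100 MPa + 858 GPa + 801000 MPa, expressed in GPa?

In GPa:
  36100 MPa = 36100 × 10⁻³ GPa = 36.1
  858 GPa → 858
  801000 MPa = 801000 × 10⁻³ GPa = 801
Sum: 36.1 + 858 + 801 = 1695.1

1695.1 GPa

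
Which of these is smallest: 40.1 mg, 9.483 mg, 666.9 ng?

40.1 mg = 0.0401 g
9.483 mg = 0.009483 g
666.9 ng = 0.0000006669 g

666.9 ng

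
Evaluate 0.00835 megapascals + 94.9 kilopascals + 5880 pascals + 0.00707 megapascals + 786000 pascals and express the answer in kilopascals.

902.2 kilopascals

In kilopascals:
  0.00835 megapascals = 0.00835e3 kilopascals = 8.35
  94.9 kilopascals → 94.9
  5880 pascals = 5880e-3 kilopascals = 5.88
  0.00707 megapascals = 0.00707e3 kilopascals = 7.07
  786000 pascals = 786000e-3 kilopascals = 786
Sum: 8.35 + 94.9 + 5.88 + 7.07 + 786 = 902.2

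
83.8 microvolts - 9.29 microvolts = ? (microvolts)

In microvolts:
  83.8 microvolts → 83.8
  9.29 microvolts → 9.29
Difference: 83.8 - 9.29 = 74.51

74.51 microvolts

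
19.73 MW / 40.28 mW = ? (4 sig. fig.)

(19.73e6) / (40.28e-3) = 0.48982e9

489800000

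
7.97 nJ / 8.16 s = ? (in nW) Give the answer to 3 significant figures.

0.977 nW

(7.97 × 10⁻⁹) / (8.16) = 0.97672 × 10⁻⁹ W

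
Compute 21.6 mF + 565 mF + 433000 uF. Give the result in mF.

In mF:
  21.6 mF → 21.6
  565 mF → 565
  433000 uF = 433000 × 10⁻³ mF = 433
Sum: 21.6 + 565 + 433 = 1019.6

1019.6 mF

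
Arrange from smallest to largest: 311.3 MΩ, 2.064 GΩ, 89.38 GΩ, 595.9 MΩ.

311.3 MΩ = 311300000 Ω
2.064 GΩ = 2064000000 Ω
89.38 GΩ = 89380000000 Ω
595.9 MΩ = 595900000 Ω

311.3 MΩ < 595.9 MΩ < 2.064 GΩ < 89.38 GΩ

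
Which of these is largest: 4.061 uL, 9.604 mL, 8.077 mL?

4.061 uL = 0.000004061 L
9.604 mL = 0.009604 L
8.077 mL = 0.008077 L

9.604 mL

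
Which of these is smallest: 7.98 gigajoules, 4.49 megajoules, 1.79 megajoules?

7.98 gigajoules = 7980000000 joules
4.49 megajoules = 4490000 joules
1.79 megajoules = 1790000 joules

1.79 megajoules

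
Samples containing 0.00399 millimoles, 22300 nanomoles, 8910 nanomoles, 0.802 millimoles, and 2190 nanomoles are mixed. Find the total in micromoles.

In micromoles:
  0.00399 millimoles = 0.00399e3 micromoles = 3.99
  22300 nanomoles = 22300e-3 micromoles = 22.3
  8910 nanomoles = 8910e-3 micromoles = 8.91
  0.802 millimoles = 0.802e3 micromoles = 802
  2190 nanomoles = 2190e-3 micromoles = 2.19
Sum: 3.99 + 22.3 + 8.91 + 802 + 2.19 = 839.39

839.39 micromoles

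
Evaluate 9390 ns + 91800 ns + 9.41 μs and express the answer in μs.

110.6 μs

In μs:
  9390 ns = 9390 × 10^-3 μs = 9.39
  91800 ns = 91800 × 10^-3 μs = 91.8
  9.41 μs → 9.41
Sum: 9.39 + 91.8 + 9.41 = 110.6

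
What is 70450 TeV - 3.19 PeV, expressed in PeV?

In PeV:
  70450 TeV = 70450 × 10^-3 PeV = 70.45
  3.19 PeV → 3.19
Difference: 70.45 - 3.19 = 67.26

67.26 PeV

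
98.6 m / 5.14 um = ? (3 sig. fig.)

19200000

(98.6) / (5.14e-6) = 19.18e6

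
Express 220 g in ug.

220000000 ug

(no prefix) = 10⁰, micro = 10⁻⁶; factor is 10⁶.
220 × 10⁶ = 220000000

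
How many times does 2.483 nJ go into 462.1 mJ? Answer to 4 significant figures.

186100000

(462.1e-3) / (2.483e-9) = 186.11e6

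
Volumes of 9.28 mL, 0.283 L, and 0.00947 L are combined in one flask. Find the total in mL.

In mL:
  9.28 mL → 9.28
  0.283 L = 0.283 × 10^3 mL = 283
  0.00947 L = 0.00947 × 10^3 mL = 9.47
Sum: 9.28 + 283 + 9.47 = 301.75

301.75 mL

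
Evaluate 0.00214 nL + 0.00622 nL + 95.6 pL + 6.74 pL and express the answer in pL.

In pL:
  0.00214 nL = 0.00214e3 pL = 2.14
  0.00622 nL = 0.00622e3 pL = 6.22
  95.6 pL → 95.6
  6.74 pL → 6.74
Sum: 2.14 + 6.22 + 95.6 + 6.74 = 110.7

110.7 pL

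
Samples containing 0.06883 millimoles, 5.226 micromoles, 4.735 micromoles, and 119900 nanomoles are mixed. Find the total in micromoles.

198.691 micromoles

In micromoles:
  0.06883 millimoles = 0.06883 × 10^3 micromoles = 68.83
  5.226 micromoles → 5.226
  4.735 micromoles → 4.735
  119900 nanomoles = 119900 × 10^-3 micromoles = 119.9
Sum: 68.83 + 5.226 + 4.735 + 119.9 = 198.691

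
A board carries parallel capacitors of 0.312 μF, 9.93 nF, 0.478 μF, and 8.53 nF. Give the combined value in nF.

808.46 nF

In nF:
  0.312 μF = 0.312e3 nF = 312
  9.93 nF → 9.93
  0.478 μF = 0.478e3 nF = 478
  8.53 nF → 8.53
Sum: 312 + 9.93 + 478 + 8.53 = 808.46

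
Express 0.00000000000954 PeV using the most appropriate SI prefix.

= 9.54e3 eV; 1e3 is kilo.

9.54 keV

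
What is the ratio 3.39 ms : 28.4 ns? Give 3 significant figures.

119000

(3.39e-3) / (28.4e-9) = 0.1194e6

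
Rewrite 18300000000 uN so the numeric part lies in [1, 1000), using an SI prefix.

= 18.3 × 10^3 N; 10^3 is kilo.

18.3 kN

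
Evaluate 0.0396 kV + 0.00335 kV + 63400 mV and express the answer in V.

In V:
  0.0396 kV = 0.0396 × 10³ V = 39.6
  0.00335 kV = 0.00335 × 10³ V = 3.35
  63400 mV = 63400 × 10⁻³ V = 63.4
Sum: 39.6 + 3.35 + 63.4 = 106.35

106.35 V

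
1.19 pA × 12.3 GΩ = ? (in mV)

1.19 × 10^-12 × 12.3 × 10^9 = 14.637 × 10^-3 V

14.637 mV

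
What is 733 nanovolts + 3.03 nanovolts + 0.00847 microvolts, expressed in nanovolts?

744.5 nanovolts

In nanovolts:
  733 nanovolts → 733
  3.03 nanovolts → 3.03
  0.00847 microvolts = 0.00847e3 nanovolts = 8.47
Sum: 733 + 3.03 + 8.47 = 744.5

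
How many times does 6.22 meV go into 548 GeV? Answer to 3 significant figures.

(548e9) / (6.22e-3) = 88.1e12

88100000000000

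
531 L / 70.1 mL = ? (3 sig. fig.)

(531) / (70.1 × 10^-3) = 7.575 × 10^3

7570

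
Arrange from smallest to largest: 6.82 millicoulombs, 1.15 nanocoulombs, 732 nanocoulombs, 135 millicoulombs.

6.82 millicoulombs = 0.00682 coulombs
1.15 nanocoulombs = 0.00000000115 coulombs
732 nanocoulombs = 0.000000732 coulombs
135 millicoulombs = 0.135 coulombs

1.15 nanocoulombs < 732 nanocoulombs < 6.82 millicoulombs < 135 millicoulombs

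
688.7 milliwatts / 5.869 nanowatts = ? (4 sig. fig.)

(688.7e-3) / (5.869e-9) = 117.35e6

117300000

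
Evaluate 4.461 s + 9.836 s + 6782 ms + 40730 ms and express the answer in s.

In s:
  4.461 s → 4.461
  9.836 s → 9.836
  6782 ms = 6782e-3 s = 6.782
  40730 ms = 40730e-3 s = 40.73
Sum: 4.461 + 9.836 + 6.782 + 40.73 = 61.809

61.809 s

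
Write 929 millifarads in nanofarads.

milli = 1e-3, nano = 1e-9; factor is 1e6.
929 × 1e6 = 929000000

929000000 nanofarads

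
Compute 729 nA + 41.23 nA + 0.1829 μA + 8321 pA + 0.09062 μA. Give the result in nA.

In nA:
  729 nA → 729
  41.23 nA → 41.23
  0.1829 μA = 0.1829e3 nA = 182.9
  8321 pA = 8321e-3 nA = 8.321
  0.09062 μA = 0.09062e3 nA = 90.62
Sum: 729 + 41.23 + 182.9 + 8.321 + 90.62 = 1052.071

1052.071 nA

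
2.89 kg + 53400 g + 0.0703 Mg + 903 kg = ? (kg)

In kg:
  2.89 kg → 2.89
  53400 g = 53400 × 10^-3 kg = 53.4
  0.0703 Mg = 0.0703 × 10^3 kg = 70.3
  903 kg → 903
Sum: 2.89 + 53.4 + 70.3 + 903 = 1029.59

1029.59 kg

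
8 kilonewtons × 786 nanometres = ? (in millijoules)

6.288 millijoules

8e3 × 786e-9 = 6288e-6 J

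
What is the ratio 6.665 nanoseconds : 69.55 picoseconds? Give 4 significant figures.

95.83

(6.665 × 10^-9) / (69.55 × 10^-12) = 0.09583 × 10^3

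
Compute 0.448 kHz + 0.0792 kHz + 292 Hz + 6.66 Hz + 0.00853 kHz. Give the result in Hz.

834.39 Hz

In Hz:
  0.448 kHz = 0.448 × 10³ Hz = 448
  0.0792 kHz = 0.0792 × 10³ Hz = 79.2
  292 Hz → 292
  6.66 Hz → 6.66
  0.00853 kHz = 0.00853 × 10³ Hz = 8.53
Sum: 448 + 79.2 + 292 + 6.66 + 8.53 = 834.39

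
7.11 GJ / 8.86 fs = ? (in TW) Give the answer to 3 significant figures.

(7.11 × 10⁹) / (8.86 × 10⁻¹⁵) = 0.80248 × 10²⁴ W

802000000000 TW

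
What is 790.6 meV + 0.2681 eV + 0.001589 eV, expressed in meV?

In meV:
  790.6 meV → 790.6
  0.2681 eV = 0.2681 × 10^3 meV = 268.1
  0.001589 eV = 0.001589 × 10^3 meV = 1.589
Sum: 790.6 + 268.1 + 1.589 = 1060.289

1060.289 meV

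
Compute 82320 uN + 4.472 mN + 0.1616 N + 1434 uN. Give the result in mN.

In mN:
  82320 uN = 82320 × 10⁻³ mN = 82.32
  4.472 mN → 4.472
  0.1616 N = 0.1616 × 10³ mN = 161.6
  1434 uN = 1434 × 10⁻³ mN = 1.434
Sum: 82.32 + 4.472 + 161.6 + 1.434 = 249.826

249.826 mN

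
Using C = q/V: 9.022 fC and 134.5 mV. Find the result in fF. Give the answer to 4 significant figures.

67.08 fF

(9.022 × 10⁻¹⁵) / (134.5 × 10⁻³) = 0.0670781 × 10⁻¹² F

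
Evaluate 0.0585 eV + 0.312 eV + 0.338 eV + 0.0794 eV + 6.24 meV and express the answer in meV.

794.14 meV

In meV:
  0.0585 eV = 0.0585 × 10^3 meV = 58.5
  0.312 eV = 0.312 × 10^3 meV = 312
  0.338 eV = 0.338 × 10^3 meV = 338
  0.0794 eV = 0.0794 × 10^3 meV = 79.4
  6.24 meV → 6.24
Sum: 58.5 + 312 + 338 + 79.4 + 6.24 = 794.14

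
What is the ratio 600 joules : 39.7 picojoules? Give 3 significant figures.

15100000000000

(600) / (39.7e-12) = 15.11e12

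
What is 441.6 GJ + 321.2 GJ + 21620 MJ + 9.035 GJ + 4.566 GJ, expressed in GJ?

In GJ:
  441.6 GJ → 441.6
  321.2 GJ → 321.2
  21620 MJ = 21620 × 10⁻³ GJ = 21.62
  9.035 GJ → 9.035
  4.566 GJ → 4.566
Sum: 441.6 + 321.2 + 21.62 + 9.035 + 4.566 = 798.021

798.021 GJ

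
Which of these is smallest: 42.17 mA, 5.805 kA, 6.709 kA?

42.17 mA = 0.04217 A
5.805 kA = 5805 A
6.709 kA = 6709 A

42.17 mA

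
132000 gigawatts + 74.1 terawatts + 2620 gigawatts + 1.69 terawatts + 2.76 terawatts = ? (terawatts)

In terawatts:
  132000 gigawatts = 132000e-3 terawatts = 132
  74.1 terawatts → 74.1
  2620 gigawatts = 2620e-3 terawatts = 2.62
  1.69 terawatts → 1.69
  2.76 terawatts → 2.76
Sum: 132 + 74.1 + 2.62 + 1.69 + 2.76 = 213.17

213.17 terawatts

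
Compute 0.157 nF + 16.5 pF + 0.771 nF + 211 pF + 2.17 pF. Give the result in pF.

In pF:
  0.157 nF = 0.157 × 10³ pF = 157
  16.5 pF → 16.5
  0.771 nF = 0.771 × 10³ pF = 771
  211 pF → 211
  2.17 pF → 2.17
Sum: 157 + 16.5 + 771 + 211 + 2.17 = 1157.67

1157.67 pF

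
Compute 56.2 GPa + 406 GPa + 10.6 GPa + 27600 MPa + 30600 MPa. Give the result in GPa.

531 GPa

In GPa:
  56.2 GPa → 56.2
  406 GPa → 406
  10.6 GPa → 10.6
  27600 MPa = 27600 × 10⁻³ GPa = 27.6
  30600 MPa = 30600 × 10⁻³ GPa = 30.6
Sum: 56.2 + 406 + 10.6 + 27.6 + 30.6 = 531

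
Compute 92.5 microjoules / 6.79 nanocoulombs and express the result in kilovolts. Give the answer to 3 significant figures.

(92.5e-6) / (6.79e-9) = 13.623e3 V

13.6 kilovolts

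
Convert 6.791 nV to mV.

nano = 10⁻⁹, milli = 10⁻³; factor is 10⁻⁶.
6.791 × 10⁻⁶ = 0.000006791

0.000006791 mV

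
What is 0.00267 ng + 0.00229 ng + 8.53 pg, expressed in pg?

13.49 pg

In pg:
  0.00267 ng = 0.00267e3 pg = 2.67
  0.00229 ng = 0.00229e3 pg = 2.29
  8.53 pg → 8.53
Sum: 2.67 + 2.29 + 8.53 = 13.49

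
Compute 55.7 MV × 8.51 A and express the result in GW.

0.474007 GW

55.7 × 10^6 × 8.51 = 474.007 × 10^6 W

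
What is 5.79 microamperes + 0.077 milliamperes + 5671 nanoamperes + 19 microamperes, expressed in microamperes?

107.461 microamperes

In microamperes:
  5.79 microamperes → 5.79
  0.077 milliamperes = 0.077e3 microamperes = 77
  5671 nanoamperes = 5671e-3 microamperes = 5.671
  19 microamperes → 19
Sum: 5.79 + 77 + 5.671 + 19 = 107.461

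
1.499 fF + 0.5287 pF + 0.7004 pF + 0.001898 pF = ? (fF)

In fF:
  1.499 fF → 1.499
  0.5287 pF = 0.5287 × 10^3 fF = 528.7
  0.7004 pF = 0.7004 × 10^3 fF = 700.4
  0.001898 pF = 0.001898 × 10^3 fF = 1.898
Sum: 1.499 + 528.7 + 700.4 + 1.898 = 1232.497

1232.497 fF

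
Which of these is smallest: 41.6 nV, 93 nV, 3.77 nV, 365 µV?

41.6 nV = 0.0000000416 V
93 nV = 0.000000093 V
3.77 nV = 0.00000000377 V
365 µV = 0.000365 V

3.77 nV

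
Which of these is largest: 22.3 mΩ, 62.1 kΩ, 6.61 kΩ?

62.1 kΩ

22.3 mΩ = 0.0223 Ω
62.1 kΩ = 62100 Ω
6.61 kΩ = 6610 Ω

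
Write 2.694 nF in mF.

nano = 1e-9, milli = 1e-3; factor is 1e-6.
2.694 × 1e-6 = 0.000002694

0.000002694 mF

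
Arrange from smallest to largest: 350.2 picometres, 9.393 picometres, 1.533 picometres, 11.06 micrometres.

1.533 picometres < 9.393 picometres < 350.2 picometres < 11.06 micrometres

350.2 picometres = 0.0000000003502 metres
9.393 picometres = 0.000000000009393 metres
1.533 picometres = 0.000000000001533 metres
11.06 micrometres = 0.00001106 metres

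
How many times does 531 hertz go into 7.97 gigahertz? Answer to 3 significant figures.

15000000

(7.97 × 10^9) / (531) = 0.01501 × 10^9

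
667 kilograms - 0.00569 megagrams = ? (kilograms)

661.31 kilograms

In kilograms:
  667 kilograms → 667
  0.00569 megagrams = 0.00569e3 kilograms = 5.69
Difference: 667 - 5.69 = 661.31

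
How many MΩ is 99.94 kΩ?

0.09994 MΩ

kilo = 10³, mega = 10⁶; factor is 10⁻³.
99.94 × 10⁻³ = 0.09994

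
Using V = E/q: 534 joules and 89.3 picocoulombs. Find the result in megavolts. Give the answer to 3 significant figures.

(534) / (89.3 × 10^-12) = 5.9798 × 10^12 V

5980000 megavolts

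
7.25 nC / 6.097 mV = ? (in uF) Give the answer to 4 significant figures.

1.189 uF

(7.25e-9) / (6.097e-3) = 1.18911e-6 F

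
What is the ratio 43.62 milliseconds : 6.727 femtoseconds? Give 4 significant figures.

6484000000000

(43.62 × 10⁻³) / (6.727 × 10⁻¹⁵) = 6.4843 × 10¹²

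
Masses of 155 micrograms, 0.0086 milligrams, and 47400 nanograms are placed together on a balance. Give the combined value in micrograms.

In micrograms:
  155 micrograms → 155
  0.0086 milligrams = 0.0086 × 10³ micrograms = 8.6
  47400 nanograms = 47400 × 10⁻³ micrograms = 47.4
Sum: 155 + 8.6 + 47.4 = 211

211 micrograms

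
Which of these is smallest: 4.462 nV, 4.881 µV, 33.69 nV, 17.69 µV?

4.462 nV = 0.000000004462 V
4.881 µV = 0.000004881 V
33.69 nV = 0.00000003369 V
17.69 µV = 0.00001769 V

4.462 nV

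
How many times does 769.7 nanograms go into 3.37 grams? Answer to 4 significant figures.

(3.37) / (769.7 × 10^-9) = 0.0043783 × 10^9

4378000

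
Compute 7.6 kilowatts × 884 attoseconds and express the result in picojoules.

6.7184 picojoules

7.6 × 10^3 × 884 × 10^-18 = 6718.4 × 10^-15 J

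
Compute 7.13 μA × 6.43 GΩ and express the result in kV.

45.8459 kV

7.13 × 10^-6 × 6.43 × 10^9 = 45.8459 × 10^3 V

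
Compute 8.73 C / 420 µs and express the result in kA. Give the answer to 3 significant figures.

(8.73) / (420 × 10^-6) = 0.020786 × 10^6 A

20.8 kA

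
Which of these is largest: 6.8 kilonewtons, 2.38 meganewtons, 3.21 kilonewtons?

2.38 meganewtons

6.8 kilonewtons = 6800 newtons
2.38 meganewtons = 2380000 newtons
3.21 kilonewtons = 3210 newtons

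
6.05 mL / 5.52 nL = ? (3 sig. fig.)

(6.05 × 10⁻³) / (5.52 × 10⁻⁹) = 1.096 × 10⁶

1100000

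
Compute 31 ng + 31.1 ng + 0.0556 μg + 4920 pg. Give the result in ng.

122.62 ng

In ng:
  31 ng → 31
  31.1 ng → 31.1
  0.0556 μg = 0.0556e3 ng = 55.6
  4920 pg = 4920e-3 ng = 4.92
Sum: 31 + 31.1 + 55.6 + 4.92 = 122.62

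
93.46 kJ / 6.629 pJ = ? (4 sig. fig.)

(93.46 × 10³) / (6.629 × 10⁻¹²) = 14.099 × 10¹⁵

14100000000000000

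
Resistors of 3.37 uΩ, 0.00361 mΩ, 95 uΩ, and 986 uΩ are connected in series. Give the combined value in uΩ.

In uΩ:
  3.37 uΩ → 3.37
  0.00361 mΩ = 0.00361 × 10^3 uΩ = 3.61
  95 uΩ → 95
  986 uΩ → 986
Sum: 3.37 + 3.61 + 95 + 986 = 1087.98

1087.98 uΩ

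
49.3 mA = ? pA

49300000000 pA

milli = 10^-3, pico = 10^-12; factor is 10^9.
49.3 × 10^9 = 49300000000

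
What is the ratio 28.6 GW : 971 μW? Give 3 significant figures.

(28.6 × 10^9) / (971 × 10^-6) = 0.02945 × 10^15

29500000000000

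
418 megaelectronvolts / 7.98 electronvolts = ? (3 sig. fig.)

52400000

(418e6) / (7.98) = 52.38e6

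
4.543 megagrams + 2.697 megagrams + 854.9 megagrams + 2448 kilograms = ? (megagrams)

864.588 megagrams

In megagrams:
  4.543 megagrams → 4.543
  2.697 megagrams → 2.697
  854.9 megagrams → 854.9
  2448 kilograms = 2448e-3 megagrams = 2.448
Sum: 4.543 + 2.697 + 854.9 + 2.448 = 864.588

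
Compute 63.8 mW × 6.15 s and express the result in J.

63.8e-3 × 6.15 = 392.37e-3 J

0.39237 J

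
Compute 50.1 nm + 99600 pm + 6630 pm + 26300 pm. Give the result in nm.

182.63 nm

In nm:
  50.1 nm → 50.1
  99600 pm = 99600 × 10^-3 nm = 99.6
  6630 pm = 6630 × 10^-3 nm = 6.63
  26300 pm = 26300 × 10^-3 nm = 26.3
Sum: 50.1 + 99.6 + 6.63 + 26.3 = 182.63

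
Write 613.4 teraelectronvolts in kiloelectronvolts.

613400000000 kiloelectronvolts

tera = 1e12, kilo = 1e3; factor is 1e9.
613.4 × 1e9 = 613400000000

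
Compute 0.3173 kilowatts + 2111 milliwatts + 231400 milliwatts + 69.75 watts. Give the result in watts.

In watts:
  0.3173 kilowatts = 0.3173 × 10³ watts = 317.3
  2111 milliwatts = 2111 × 10⁻³ watts = 2.111
  231400 milliwatts = 231400 × 10⁻³ watts = 231.4
  69.75 watts → 69.75
Sum: 317.3 + 2.111 + 231.4 + 69.75 = 620.561

620.561 watts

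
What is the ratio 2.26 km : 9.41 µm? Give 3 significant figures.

240000000

(2.26 × 10^3) / (9.41 × 10^-6) = 0.2402 × 10^9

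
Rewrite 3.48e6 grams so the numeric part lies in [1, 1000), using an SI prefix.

= 3.48e6 grams; 1e6 is mega.

3.48 megagrams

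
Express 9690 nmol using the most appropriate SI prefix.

9.69 umol

= 9.69e-6 mol; 1e-6 is micro.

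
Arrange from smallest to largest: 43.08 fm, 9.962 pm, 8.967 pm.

43.08 fm < 8.967 pm < 9.962 pm

43.08 fm = 0.00000000000004308 m
9.962 pm = 0.000000000009962 m
8.967 pm = 0.000000000008967 m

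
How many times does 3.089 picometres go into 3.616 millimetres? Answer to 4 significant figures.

(3.616 × 10^-3) / (3.089 × 10^-12) = 1.1706 × 10^9

1171000000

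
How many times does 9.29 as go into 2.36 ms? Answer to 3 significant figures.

(2.36 × 10⁻³) / (9.29 × 10⁻¹⁸) = 0.254 × 10¹⁵

254000000000000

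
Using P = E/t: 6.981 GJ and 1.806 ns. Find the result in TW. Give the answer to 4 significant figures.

3865000 TW

(6.981 × 10⁹) / (1.806 × 10⁻⁹) = 3.86545 × 10¹⁸ W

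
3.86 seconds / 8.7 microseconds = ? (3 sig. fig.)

(3.86) / (8.7 × 10⁻⁶) = 0.4437 × 10⁶

444000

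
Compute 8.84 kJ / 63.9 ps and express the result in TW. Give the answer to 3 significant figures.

138 TW

(8.84 × 10³) / (63.9 × 10⁻¹²) = 0.13834 × 10¹⁵ W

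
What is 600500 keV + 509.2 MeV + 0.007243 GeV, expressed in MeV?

In MeV:
  600500 keV = 600500 × 10^-3 MeV = 600.5
  509.2 MeV → 509.2
  0.007243 GeV = 0.007243 × 10^3 MeV = 7.243
Sum: 600.5 + 509.2 + 7.243 = 1116.943

1116.943 MeV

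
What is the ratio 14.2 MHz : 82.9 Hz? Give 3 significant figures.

171000

(14.2 × 10⁶) / (82.9) = 0.1713 × 10⁶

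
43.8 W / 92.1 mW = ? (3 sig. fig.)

476

(43.8) / (92.1 × 10⁻³) = 0.4756 × 10³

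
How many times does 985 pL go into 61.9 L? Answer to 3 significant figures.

(61.9) / (985 × 10^-12) = 0.06284 × 10^12

62800000000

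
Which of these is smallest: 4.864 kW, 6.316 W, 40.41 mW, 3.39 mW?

4.864 kW = 4864 W
6.316 W = 6.316 W
40.41 mW = 0.04041 W
3.39 mW = 0.00339 W

3.39 mW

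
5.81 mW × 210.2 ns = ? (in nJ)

1.221262 nJ

5.81 × 10⁻³ × 210.2 × 10⁻⁹ = 1221.262 × 10⁻¹² J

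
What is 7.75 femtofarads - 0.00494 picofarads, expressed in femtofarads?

In femtofarads:
  7.75 femtofarads → 7.75
  0.00494 picofarads = 0.00494e3 femtofarads = 4.94
Difference: 7.75 - 4.94 = 2.81

2.81 femtofarads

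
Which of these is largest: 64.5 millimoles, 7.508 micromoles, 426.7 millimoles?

64.5 millimoles = 0.0645 moles
7.508 micromoles = 0.000007508 moles
426.7 millimoles = 0.4267 moles

426.7 millimoles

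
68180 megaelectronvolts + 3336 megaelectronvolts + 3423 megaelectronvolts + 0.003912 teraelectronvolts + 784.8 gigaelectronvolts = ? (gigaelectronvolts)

In gigaelectronvolts:
  68180 megaelectronvolts = 68180 × 10^-3 gigaelectronvolts = 68.18
  3336 megaelectronvolts = 3336 × 10^-3 gigaelectronvolts = 3.336
  3423 megaelectronvolts = 3423 × 10^-3 gigaelectronvolts = 3.423
  0.003912 teraelectronvolts = 0.003912 × 10^3 gigaelectronvolts = 3.912
  784.8 gigaelectronvolts → 784.8
Sum: 68.18 + 3.336 + 3.423 + 3.912 + 784.8 = 863.651

863.651 gigaelectronvolts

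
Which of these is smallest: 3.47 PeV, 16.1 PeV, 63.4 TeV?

63.4 TeV

3.47 PeV = 3470000000000000 eV
16.1 PeV = 16100000000000000 eV
63.4 TeV = 63400000000000 eV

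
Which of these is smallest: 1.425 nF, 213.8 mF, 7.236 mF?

1.425 nF = 0.000000001425 F
213.8 mF = 0.2138 F
7.236 mF = 0.007236 F

1.425 nF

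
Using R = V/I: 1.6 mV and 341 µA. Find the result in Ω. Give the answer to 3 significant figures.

4.69 Ω

(1.6e-3) / (341e-6) = 0.0046921e3 Ω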